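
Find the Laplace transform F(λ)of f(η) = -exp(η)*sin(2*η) -2/((λ - 1)^2 + 4)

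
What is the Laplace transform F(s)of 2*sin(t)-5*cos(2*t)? 2/(s^2+1)-5*s/(s^2+4)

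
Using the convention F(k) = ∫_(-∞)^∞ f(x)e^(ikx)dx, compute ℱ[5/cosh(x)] 5*pi/cosh(pi*k/2)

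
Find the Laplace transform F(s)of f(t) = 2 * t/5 2/(5 * s^2)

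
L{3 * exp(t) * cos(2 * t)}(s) 3 * (s - 1)/((s - 1)^2 + 4)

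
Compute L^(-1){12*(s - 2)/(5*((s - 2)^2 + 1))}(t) 12*exp(2*t)*cos(t)/5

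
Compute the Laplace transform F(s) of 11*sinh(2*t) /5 22/(5*(s^2 - 4) ) 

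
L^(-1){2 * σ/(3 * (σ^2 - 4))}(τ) 2 * cosh(2 * τ)/3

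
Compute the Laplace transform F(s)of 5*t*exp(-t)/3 5/(3*(s + 1)^2)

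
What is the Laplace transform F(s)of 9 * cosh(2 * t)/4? 9 * s/(4 * (s^2 - 4))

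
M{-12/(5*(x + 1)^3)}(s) -6*pi*(s - 2)*(s - 1)/(5*sin(pi*s))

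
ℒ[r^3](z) 6/z^4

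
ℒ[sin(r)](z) 1/(z^2 + 1)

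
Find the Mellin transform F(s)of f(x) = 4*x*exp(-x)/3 4*gamma(s + 1)/3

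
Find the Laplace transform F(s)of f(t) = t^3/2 3/s^4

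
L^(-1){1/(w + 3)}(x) exp(-3*x)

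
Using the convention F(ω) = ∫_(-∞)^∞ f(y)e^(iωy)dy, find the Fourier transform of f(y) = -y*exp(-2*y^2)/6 -sqrt(2)*I*sqrt(pi)*ω*exp(-ω^2/8)/48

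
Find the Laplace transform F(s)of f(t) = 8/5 8/(5*s)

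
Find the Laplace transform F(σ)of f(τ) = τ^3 6/σ^4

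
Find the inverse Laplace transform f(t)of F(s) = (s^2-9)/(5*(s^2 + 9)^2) t*cos(3*t)/5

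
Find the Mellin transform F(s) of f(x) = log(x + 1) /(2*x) -pi*csc(pi*s) /(2*s - 2) 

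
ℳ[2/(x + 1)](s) 2*pi*csc(pi*s)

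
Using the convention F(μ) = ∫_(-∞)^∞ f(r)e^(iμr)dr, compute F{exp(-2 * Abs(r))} 4/(μ^2 + 4)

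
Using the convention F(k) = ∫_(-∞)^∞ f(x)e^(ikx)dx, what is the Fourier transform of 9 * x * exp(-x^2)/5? 9 * I * sqrt(pi) * k * exp(-k^2/4)/10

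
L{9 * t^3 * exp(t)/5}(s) 54/(5 * (s - 1)^4)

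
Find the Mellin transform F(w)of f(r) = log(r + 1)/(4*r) -pi*csc(pi*w)/(4*w - 4)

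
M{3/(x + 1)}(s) 3*pi*csc(pi*s)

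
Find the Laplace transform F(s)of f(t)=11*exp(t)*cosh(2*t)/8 11*(s - 1)/(8*((s - 1)^2-4))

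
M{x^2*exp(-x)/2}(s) gamma(s + 2)/2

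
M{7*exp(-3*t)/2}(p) 7*gamma(p)/(2*3^p)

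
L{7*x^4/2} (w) 84/w^5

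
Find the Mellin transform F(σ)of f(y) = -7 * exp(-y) -7 * gamma(σ)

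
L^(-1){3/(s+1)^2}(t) 3 * t * exp(-t)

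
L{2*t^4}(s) 48/s^5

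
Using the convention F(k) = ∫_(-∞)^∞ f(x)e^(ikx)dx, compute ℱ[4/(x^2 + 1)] 4 * pi * exp(-Abs(k))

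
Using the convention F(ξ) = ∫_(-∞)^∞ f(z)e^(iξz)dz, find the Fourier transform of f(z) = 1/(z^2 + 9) pi*exp(-3*Abs(ξ))/3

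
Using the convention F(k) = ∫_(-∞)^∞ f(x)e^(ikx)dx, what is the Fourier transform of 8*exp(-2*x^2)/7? 4*sqrt(2)*sqrt(pi)*exp(-k^2/8)/7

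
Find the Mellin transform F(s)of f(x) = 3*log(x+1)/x -3*pi*csc(pi*s)/(s - 1)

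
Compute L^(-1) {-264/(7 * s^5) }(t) -11 * t^4/7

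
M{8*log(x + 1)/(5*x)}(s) -8*pi*csc(pi*s)/(5*s - 5)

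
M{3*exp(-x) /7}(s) 3*gamma(s) /7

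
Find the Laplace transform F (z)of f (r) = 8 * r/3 8/ (3 * z^2)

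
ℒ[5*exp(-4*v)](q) 5/(q + 4)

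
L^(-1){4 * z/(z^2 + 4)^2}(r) r * sin(2 * r)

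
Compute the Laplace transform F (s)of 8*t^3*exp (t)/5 48/ (5*(s - 1)^4)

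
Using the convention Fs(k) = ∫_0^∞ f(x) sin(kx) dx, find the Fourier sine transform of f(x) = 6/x 3 * pi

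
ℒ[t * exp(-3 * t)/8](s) 1/(8 * (s + 3)^2)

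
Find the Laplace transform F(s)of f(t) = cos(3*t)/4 s/(4*(s^2 + 9))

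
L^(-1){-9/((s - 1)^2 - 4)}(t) -9*exp(t)*sinh(2*t)/2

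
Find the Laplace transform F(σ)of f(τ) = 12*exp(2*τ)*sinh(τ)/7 12/(7*((σ - 2)^2 - 1))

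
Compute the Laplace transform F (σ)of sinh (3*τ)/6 1/ (2*(σ^2-9))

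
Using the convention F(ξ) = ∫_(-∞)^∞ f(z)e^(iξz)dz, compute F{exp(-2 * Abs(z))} 4/(ξ^2 + 4)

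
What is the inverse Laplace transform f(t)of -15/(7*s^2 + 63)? -5*sin(3*t)/7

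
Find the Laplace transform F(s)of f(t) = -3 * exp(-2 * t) -3/(s + 2)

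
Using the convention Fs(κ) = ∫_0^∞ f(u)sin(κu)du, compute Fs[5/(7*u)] 5*pi/14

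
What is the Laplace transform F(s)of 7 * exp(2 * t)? 7/(s - 2)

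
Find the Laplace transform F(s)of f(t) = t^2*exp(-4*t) 2/(s + 4)^3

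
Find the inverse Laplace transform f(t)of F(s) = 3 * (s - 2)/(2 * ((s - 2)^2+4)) 3 * exp(2 * t) * cos(2 * t)/2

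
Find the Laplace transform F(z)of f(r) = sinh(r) 1/(z^2 - 1)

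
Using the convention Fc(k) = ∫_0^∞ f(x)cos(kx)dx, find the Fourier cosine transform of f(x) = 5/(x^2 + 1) 5*pi*exp(-k)/2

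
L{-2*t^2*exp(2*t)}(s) -4/(s - 2)^3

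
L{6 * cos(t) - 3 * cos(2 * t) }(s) 6 * s/(s^2 + 1) - 3 * s/(s^2 + 4) 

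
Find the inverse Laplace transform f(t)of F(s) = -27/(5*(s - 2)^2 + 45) -9*exp(2*t)*sin(3*t)/5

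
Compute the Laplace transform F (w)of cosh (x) w/ (w^2 - 1)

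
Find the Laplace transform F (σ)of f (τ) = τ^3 6/σ^4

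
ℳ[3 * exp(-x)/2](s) 3 * gamma(s)/2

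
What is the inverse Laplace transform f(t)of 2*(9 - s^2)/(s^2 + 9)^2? -2*t*cos(3*t)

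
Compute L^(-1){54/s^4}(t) 9 * t^3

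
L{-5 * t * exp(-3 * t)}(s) -5/(s+3)^2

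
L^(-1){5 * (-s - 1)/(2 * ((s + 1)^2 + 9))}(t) -5 * exp(-t) * cos(3 * t)/2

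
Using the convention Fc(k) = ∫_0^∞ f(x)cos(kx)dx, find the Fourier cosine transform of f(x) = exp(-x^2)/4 sqrt(pi)*exp(-k^2/4)/8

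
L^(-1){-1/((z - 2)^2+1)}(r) -exp(2*r)*sin(r)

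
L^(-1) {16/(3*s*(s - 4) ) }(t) 8*exp(2*t)*sinh(2*t) /3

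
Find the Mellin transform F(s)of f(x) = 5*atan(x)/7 -5*pi*sec(pi*s/2)/(14*s)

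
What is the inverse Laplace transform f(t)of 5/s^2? 5*t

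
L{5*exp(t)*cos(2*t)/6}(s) 5*(s - 1)/(6*((s - 1)^2 + 4))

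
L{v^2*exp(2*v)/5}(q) 2/(5*(q - 2)^3)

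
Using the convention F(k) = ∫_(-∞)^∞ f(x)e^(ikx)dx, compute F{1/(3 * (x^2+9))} pi * exp(-3 * Abs(k))/9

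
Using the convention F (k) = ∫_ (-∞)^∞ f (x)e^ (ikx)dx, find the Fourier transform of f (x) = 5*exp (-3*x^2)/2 5*sqrt (3)*sqrt (pi)*exp (-k^2/12)/6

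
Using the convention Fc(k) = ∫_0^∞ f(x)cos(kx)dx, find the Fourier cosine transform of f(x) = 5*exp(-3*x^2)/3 5*sqrt(3)*sqrt(pi)*exp(-k^2/12)/18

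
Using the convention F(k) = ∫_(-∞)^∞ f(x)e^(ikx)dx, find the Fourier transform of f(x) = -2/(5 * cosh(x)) -2 * pi/(5 * cosh(pi * k/2))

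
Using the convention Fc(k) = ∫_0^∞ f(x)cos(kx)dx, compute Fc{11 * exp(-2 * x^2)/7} 11 * sqrt(2) * sqrt(pi) * exp(-k^2/8)/28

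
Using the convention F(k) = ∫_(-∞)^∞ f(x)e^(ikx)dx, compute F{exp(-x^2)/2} sqrt(pi) * exp(-k^2/4)/2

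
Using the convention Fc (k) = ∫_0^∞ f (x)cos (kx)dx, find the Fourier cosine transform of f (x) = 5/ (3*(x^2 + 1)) 5*pi*exp (-k)/6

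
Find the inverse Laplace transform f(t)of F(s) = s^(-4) t^3/6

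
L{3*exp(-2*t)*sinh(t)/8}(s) 3/(8*((s + 2)^2 - 1))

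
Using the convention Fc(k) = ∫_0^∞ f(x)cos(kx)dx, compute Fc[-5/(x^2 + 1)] -5 * pi * exp(-k)/2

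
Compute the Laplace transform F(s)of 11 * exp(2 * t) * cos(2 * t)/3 11 * (s - 2)/(3 * ((s - 2)^2+4))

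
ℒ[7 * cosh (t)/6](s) 7 * s/ (6 * (s^2 - 1))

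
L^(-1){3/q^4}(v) v^3/2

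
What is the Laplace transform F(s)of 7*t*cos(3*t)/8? 7*(s^2 - 9)/(8*(s^2 + 9)^2)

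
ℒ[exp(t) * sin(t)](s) 1/((s - 1)^2+1)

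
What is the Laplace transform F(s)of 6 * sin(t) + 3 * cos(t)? 6/(s^2 + 1) + 3 * s/(s^2 + 1)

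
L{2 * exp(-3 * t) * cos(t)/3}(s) 2 * (s + 3)/(3 * ((s + 3)^2 + 1))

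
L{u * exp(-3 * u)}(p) (p + 3)^(-2)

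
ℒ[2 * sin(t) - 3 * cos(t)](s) 2/(s^2+1) - 3 * s/(s^2+1) 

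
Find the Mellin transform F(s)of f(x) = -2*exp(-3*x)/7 -2*gamma(s)/(7*3^s)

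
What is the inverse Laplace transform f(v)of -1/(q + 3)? -exp(-3*v)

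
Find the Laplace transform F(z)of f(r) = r z^(-2)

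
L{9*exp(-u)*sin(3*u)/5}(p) 27/(5*((p + 1)^2 + 9))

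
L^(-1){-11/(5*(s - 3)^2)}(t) -11*t*exp(3*t)/5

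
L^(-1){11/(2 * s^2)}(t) 11 * t/2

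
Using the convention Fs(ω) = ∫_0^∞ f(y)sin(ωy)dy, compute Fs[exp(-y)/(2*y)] atan(ω)/2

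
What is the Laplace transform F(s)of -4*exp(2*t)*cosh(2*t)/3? 4*(2 - s)/(3*s*(s - 4))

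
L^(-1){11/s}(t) 11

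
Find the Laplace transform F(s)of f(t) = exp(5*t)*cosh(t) (s - 5)/((s - 5)^2 - 1)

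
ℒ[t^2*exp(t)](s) 2/(s - 1)^3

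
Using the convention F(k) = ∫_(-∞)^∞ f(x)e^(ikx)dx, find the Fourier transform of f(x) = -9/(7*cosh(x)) -9*pi/(7*cosh(pi*k/2))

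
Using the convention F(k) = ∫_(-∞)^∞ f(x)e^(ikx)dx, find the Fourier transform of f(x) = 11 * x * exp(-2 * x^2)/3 11 * sqrt(2) * I * sqrt(pi) * k * exp(-k^2/8)/24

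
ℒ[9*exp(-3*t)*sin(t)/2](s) 9/(2*((s + 3)^2 + 1))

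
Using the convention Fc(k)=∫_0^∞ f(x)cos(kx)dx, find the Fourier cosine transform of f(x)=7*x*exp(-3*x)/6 7*(9 - k^2)/(6*(k^2 + 9)^2)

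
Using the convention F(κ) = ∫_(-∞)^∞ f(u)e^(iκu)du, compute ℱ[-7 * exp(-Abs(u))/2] -7/(κ^2+1)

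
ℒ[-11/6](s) -11/(6 * s)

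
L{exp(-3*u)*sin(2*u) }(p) 2/((p + 3) ^2 + 4) 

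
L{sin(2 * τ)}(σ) 2/(σ^2+4)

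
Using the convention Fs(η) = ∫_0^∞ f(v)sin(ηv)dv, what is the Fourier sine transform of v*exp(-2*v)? 4*η/(η^2 + 4)^2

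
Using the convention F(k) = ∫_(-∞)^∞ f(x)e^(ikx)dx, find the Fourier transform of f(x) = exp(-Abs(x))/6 1/(3*(k^2 + 1))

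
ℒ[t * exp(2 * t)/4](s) 1/(4 * (s - 2)^2)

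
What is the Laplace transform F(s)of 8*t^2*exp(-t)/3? 16/(3*(s + 1)^3)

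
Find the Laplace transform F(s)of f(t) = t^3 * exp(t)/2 3/(s - 1)^4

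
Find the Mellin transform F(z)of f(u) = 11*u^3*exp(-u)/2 11*gamma(z + 3)/2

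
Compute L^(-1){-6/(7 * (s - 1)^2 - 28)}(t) -3 * exp(t) * sinh(2 * t)/7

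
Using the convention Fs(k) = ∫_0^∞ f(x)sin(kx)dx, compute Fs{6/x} 3*pi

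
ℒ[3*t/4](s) 3/(4*s^2)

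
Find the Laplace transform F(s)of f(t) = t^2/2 s^(-3)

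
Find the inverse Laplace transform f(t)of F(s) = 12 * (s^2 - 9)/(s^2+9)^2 12 * t * cos(3 * t)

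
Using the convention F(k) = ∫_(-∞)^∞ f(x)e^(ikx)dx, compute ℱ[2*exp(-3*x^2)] 2*sqrt(3)*sqrt(pi)*exp(-k^2/12)/3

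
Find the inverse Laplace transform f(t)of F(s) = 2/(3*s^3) t^2/3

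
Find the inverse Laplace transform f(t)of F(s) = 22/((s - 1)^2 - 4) 11*exp(t)*sinh(2*t)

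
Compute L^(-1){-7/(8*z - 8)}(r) -7*exp(r)/8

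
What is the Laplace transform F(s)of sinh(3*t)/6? 1/(2*(s^2 - 9))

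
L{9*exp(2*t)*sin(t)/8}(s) 9/(8*((s - 2)^2+1))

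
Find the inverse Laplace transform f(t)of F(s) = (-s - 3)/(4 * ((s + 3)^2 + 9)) -exp(-3 * t) * cos(3 * t)/4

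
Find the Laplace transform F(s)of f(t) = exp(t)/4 1/(4*(s - 1))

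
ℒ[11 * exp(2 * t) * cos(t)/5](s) 11 * (s - 2)/(5 * ((s - 2)^2 + 1))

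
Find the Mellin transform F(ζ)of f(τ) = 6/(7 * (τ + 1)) 6 * pi * csc(pi * ζ)/7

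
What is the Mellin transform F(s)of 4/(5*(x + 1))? 4*pi*csc(pi*s)/5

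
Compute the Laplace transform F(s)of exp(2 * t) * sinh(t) 1/((s - 2)^2 - 1)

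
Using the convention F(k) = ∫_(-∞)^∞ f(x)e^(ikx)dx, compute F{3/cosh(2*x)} 3*pi/(2*cosh(pi*k/4))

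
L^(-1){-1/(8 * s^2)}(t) -t/8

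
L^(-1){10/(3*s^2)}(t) 10*t/3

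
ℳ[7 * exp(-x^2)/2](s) 7 * gamma(s/2)/4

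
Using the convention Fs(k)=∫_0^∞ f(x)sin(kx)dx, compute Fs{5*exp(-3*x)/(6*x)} 5*atan(k/3)/6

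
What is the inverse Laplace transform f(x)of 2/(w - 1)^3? x^2 * exp(x)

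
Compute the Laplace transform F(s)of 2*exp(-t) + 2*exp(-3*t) 2/(s + 3) + 2/(s + 1)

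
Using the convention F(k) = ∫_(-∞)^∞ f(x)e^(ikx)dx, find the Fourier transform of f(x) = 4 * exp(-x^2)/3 4 * sqrt(pi) * exp(-k^2/4)/3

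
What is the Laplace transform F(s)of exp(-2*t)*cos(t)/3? (s + 2)/(3*((s + 2)^2 + 1))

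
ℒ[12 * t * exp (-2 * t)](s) 12/ (s + 2)^2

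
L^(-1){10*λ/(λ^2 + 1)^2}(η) 5*η*sin(η)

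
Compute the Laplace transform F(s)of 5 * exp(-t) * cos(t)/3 5 * (s + 1)/(3 * ((s + 1)^2 + 1))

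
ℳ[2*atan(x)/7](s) -pi*sec(pi*s/2)/(7*s)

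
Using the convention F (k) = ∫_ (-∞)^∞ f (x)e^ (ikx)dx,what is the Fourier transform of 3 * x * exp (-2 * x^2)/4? 3 * sqrt (2) * I * sqrt (pi) * k * exp (-k^2/8)/32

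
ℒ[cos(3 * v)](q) q/(q^2 + 9)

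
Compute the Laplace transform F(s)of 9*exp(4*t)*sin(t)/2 9/(2*((s - 4)^2 + 1))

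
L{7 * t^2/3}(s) 14/(3 * s^3)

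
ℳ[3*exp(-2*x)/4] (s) 3*gamma(s)/(4*2^s)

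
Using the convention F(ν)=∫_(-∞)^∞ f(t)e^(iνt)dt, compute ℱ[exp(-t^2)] sqrt(pi) * exp(-ν^2/4)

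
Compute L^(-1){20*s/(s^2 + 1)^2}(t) 10*t*sin(t)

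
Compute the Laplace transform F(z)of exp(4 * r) 1/(z - 4)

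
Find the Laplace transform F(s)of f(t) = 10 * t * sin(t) 20 * s/(s^2 + 1)^2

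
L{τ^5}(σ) 120/σ^6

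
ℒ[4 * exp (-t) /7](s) 4/ (7 * (s + 1) ) 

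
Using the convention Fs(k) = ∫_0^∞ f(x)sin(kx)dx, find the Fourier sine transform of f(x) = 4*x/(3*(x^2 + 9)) 2*pi*exp(-3*k)/3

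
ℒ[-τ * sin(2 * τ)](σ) -4 * σ/(σ^2 + 4)^2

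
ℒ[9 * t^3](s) 54/s^4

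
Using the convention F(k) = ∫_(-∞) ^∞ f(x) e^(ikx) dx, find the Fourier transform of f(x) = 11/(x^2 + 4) 11*pi*exp(-2*Abs(k) ) /2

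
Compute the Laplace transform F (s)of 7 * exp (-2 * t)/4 7/ (4 * (s + 2))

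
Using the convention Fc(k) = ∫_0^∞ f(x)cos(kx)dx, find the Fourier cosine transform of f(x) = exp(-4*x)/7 4/(7*(k^2 + 16))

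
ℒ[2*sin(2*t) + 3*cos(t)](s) 4/(s^2 + 4) + 3*s/(s^2 + 1) 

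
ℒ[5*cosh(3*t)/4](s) 5*s/(4*(s^2 - 9))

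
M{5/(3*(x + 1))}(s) 5*pi*csc(pi*s)/3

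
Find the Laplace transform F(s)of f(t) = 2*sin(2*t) 4/(s^2 + 4)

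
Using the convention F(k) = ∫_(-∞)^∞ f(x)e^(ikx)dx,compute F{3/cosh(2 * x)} 3 * pi/(2 * cosh(pi * k/4))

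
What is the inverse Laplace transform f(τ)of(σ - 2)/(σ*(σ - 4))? exp(2*τ)*cosh(2*τ)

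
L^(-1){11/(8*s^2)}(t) 11*t/8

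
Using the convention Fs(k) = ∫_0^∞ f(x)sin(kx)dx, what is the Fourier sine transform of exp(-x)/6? k/(6*(k^2 + 1))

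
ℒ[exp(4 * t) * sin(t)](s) 1/((s - 4)^2+1)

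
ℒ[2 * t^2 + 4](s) 4/s + 4/s^3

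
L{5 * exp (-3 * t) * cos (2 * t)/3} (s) 5 * (s + 3)/ (3 * ( (s + 3)^2 + 4))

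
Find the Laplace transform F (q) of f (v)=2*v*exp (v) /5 2/ (5*(q - 1) ^2) 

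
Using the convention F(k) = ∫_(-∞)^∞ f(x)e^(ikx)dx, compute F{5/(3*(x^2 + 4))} 5*pi*exp(-2*Abs(k))/6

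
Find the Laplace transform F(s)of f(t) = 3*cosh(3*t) 3*s/(s^2-9)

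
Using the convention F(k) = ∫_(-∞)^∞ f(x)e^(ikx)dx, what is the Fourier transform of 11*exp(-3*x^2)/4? 11*sqrt(3)*sqrt(pi)*exp(-k^2/12)/12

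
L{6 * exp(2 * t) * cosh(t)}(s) 6 * (s - 2)/((s - 2)^2 - 1)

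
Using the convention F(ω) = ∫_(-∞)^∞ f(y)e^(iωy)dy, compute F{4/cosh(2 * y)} 2 * pi/cosh(pi * ω/4)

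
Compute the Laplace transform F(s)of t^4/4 6/s^5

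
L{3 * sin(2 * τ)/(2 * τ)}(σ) 3 * atan(2/σ)/2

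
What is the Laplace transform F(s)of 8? 8/s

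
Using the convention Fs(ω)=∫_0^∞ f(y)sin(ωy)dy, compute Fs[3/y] 3*pi/2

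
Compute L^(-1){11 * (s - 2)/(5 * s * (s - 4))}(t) 11 * exp(2 * t) * cosh(2 * t)/5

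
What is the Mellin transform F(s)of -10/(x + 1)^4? 5*pi*(s - 3)*(s - 2)*(s - 1)/(3*sin(pi*s))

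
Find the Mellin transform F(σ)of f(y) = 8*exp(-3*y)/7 8*gamma(σ)/(7*3^σ)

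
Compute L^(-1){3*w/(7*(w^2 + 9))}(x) 3*cos(3*x)/7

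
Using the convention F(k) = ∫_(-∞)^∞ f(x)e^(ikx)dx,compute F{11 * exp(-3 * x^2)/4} 11 * sqrt(3) * sqrt(pi) * exp(-k^2/12)/12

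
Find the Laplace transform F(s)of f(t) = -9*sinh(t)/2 -9/(2*s^2 - 2)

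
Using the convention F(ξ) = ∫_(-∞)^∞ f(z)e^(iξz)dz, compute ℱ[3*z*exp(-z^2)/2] 3*I*sqrt(pi)*ξ*exp(-ξ^2/4)/4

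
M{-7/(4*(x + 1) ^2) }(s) 7*pi*(s - 1) /(4*sin(pi*s) ) 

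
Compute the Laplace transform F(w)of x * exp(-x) (w+1)^(-2)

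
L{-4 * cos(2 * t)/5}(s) -4 * s/(5 * s^2 + 20)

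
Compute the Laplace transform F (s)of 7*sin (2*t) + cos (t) 14/ (s^2 + 4) + s/ (s^2 + 1)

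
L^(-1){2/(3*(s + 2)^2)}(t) 2*t*exp(-2*t)/3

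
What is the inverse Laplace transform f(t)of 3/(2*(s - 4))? 3*exp(4*t)/2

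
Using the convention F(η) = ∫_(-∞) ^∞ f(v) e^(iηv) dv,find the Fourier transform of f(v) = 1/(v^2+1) pi*exp(-Abs(η) ) 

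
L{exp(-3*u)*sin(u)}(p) 1/((p + 3)^2 + 1)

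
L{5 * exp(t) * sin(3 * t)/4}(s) 15/(4 * ((s - 1)^2+9))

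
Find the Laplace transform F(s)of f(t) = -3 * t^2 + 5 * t 5/s^2 - 6/s^3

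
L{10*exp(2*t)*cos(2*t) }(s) 10*(s - 2) /((s - 2) ^2 + 4) 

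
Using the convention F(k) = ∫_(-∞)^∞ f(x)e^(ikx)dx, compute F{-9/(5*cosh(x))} -9*pi/(5*cosh(pi*k/2))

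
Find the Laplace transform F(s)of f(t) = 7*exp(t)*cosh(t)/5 7*(s - 1)/(5*s*(s - 2))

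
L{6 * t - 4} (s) 6/s^2 - 4/s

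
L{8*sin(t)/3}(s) 8/(3*(s^2 + 1))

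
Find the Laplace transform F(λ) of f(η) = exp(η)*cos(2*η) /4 (λ - 1) /(4*((λ - 1) ^2 + 4) ) 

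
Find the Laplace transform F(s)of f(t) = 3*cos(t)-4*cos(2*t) 3*s/(s^2 + 1)-4*s/(s^2 + 4)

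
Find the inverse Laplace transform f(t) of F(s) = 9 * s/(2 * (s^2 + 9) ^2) 3 * t * sin(3 * t) /4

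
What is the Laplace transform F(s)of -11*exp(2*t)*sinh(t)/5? -11/(5*(s - 2)^2-5)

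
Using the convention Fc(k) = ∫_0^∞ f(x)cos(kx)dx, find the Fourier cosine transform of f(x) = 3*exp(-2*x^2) 3*sqrt(2)*sqrt(pi)*exp(-k^2/8)/4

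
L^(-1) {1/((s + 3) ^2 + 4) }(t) exp(-3*t)*sin(2*t) /2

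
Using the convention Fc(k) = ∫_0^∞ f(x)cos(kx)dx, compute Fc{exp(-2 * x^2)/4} sqrt(2) * sqrt(pi) * exp(-k^2/8)/16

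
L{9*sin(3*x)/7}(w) 27/(7*(w^2+9))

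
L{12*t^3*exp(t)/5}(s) 72/(5*(s - 1)^4)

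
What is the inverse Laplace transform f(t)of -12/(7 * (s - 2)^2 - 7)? -12 * exp(2 * t) * sinh(t)/7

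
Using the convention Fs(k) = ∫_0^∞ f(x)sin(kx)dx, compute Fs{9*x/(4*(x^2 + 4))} 9*pi*exp(-2*k)/8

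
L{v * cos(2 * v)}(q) (q^2-4)/(q^2 + 4)^2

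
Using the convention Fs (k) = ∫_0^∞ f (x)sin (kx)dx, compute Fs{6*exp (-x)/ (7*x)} 6*atan (k)/7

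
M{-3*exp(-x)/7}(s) -3*gamma(s)/7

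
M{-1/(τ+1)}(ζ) -pi*csc(pi*ζ)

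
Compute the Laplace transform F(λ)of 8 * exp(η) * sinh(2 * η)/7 16/(7 * ((λ - 1)^2 - 4))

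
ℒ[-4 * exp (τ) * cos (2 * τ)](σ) 4 * (1 - σ) / ( (σ - 1) ^2 + 4) 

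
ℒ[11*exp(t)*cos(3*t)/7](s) 11*(s - 1)/(7*((s - 1)^2 + 9))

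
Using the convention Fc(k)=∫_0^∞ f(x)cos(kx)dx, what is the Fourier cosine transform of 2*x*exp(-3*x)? 2*(9 - k^2)/(k^2 + 9)^2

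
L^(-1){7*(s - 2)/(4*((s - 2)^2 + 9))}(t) 7*exp(2*t)*cos(3*t)/4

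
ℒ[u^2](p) 2/p^3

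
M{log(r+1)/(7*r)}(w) -pi*csc(pi*w)/(7*w - 7)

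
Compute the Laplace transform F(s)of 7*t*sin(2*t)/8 7*s/(2*(s^2 + 4)^2)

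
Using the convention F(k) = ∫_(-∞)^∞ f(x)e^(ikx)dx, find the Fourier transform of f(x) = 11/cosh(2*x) 11*pi/(2*cosh(pi*k/4))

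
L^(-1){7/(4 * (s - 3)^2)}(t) 7 * t * exp(3 * t)/4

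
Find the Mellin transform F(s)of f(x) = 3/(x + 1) 3 * pi * csc(pi * s)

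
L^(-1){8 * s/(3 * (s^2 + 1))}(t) 8 * cos(t)/3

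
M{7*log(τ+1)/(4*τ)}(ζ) -7*pi*csc(pi*ζ)/(4*ζ - 4)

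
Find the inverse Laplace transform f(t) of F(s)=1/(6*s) 1/6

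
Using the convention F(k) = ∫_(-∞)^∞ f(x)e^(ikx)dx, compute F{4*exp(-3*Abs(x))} 24/(k^2 + 9)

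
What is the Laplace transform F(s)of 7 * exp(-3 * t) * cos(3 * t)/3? 7 * (s + 3)/(3 * ((s + 3)^2 + 9))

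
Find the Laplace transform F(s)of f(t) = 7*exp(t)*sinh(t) 7/(s*(s - 2))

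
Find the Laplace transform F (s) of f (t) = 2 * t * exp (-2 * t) 2/ (s + 2) ^2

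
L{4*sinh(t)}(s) 4/(s^2-1)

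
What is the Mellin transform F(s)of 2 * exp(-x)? 2 * gamma(s)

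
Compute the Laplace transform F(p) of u p^(-2) 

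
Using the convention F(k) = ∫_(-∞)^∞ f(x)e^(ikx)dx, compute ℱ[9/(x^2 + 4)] 9*pi*exp(-2*Abs(k))/2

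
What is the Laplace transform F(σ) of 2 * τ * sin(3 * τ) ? 12 * σ/(σ^2+9) ^2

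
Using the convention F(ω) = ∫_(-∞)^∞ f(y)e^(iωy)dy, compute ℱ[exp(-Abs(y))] 2/(ω^2 + 1)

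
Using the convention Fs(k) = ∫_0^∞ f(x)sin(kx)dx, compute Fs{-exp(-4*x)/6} -k/(6*k^2 + 96)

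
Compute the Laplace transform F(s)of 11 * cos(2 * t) 11 * s/(s^2 + 4)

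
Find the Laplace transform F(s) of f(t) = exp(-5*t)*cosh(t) (s+5) /((s+5) ^2 - 1) 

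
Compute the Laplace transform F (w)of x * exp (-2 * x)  (w+2)^ (-2)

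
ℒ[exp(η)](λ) 1/(λ - 1)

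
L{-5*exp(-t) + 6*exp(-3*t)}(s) 6/(s + 3) - 5/(s + 1)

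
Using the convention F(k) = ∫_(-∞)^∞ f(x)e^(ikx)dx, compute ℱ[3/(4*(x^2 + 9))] pi*exp(-3*Abs(k))/4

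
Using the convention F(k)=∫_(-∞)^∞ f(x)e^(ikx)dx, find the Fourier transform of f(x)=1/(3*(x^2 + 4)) pi*exp(-2*Abs(k))/6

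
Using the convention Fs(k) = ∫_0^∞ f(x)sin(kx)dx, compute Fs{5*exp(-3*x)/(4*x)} 5*atan(k/3)/4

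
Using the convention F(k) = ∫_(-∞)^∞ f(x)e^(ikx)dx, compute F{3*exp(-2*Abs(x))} 12/(k^2+4)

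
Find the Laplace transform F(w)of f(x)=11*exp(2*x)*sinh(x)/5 11/(5*((w - 2)^2 - 1))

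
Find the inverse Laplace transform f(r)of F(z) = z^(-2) r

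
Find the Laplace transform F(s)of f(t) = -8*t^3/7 -48/(7*s^4)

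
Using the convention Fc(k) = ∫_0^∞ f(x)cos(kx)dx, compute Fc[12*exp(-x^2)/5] 6*sqrt(pi)*exp(-k^2/4)/5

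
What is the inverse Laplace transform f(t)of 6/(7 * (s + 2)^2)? 6 * t * exp(-2 * t)/7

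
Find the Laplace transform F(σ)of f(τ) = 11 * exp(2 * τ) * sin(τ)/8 11/(8 * ((σ - 2)^2+1))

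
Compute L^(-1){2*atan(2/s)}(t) 2*sin(2*t)/t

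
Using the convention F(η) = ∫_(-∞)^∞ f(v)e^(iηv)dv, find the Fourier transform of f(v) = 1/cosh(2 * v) pi/(2 * cosh(pi * η/4))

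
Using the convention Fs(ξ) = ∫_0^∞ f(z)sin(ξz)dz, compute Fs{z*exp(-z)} 2*ξ/(ξ^2 + 1)^2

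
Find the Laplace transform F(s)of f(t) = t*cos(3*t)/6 (s^2 - 9)/(6*(s^2 + 9)^2)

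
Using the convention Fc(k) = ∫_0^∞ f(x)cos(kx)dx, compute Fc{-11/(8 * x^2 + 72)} -11 * pi * exp(-3 * k)/48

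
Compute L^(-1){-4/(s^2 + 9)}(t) -4 * sin(3 * t)/3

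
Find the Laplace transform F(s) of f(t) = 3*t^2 6/s^3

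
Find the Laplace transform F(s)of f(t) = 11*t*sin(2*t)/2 22*s/(s^2+4)^2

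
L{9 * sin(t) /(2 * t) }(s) 9 * atan(1/s) /2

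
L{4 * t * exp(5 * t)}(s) 4/(s - 5)^2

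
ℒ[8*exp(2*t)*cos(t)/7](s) 8*(s - 2)/(7*((s - 2)^2 + 1))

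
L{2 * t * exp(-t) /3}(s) 2/(3 * (s+1) ^2) 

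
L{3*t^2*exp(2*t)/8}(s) 3/(4*(s - 2)^3)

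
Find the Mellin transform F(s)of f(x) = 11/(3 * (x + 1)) 11 * pi * csc(pi * s)/3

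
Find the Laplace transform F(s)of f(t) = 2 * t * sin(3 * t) 12 * s/(s^2 + 9)^2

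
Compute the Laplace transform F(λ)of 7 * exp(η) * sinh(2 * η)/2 7/((λ - 1)^2 - 4)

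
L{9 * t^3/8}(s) 27/(4 * s^4)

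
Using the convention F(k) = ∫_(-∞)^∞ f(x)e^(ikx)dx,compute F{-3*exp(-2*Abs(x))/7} -12/(7*k^2+28)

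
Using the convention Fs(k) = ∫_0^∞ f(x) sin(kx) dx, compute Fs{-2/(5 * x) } -pi/5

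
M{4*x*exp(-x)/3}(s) 4*gamma(s + 1)/3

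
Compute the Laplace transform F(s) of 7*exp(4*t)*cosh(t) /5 7*(s - 4) /(5*((s - 4) ^2 - 1) ) 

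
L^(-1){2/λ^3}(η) η^2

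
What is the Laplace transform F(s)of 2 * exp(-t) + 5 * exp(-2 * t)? 5/(s + 2) + 2/(s + 1)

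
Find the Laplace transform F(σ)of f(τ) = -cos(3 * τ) -σ/(σ^2 + 9)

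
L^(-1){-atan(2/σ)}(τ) -sin(2 * τ)/τ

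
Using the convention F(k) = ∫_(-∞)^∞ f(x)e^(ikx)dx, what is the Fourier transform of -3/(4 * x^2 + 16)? -3 * pi * exp(-2 * Abs(k))/8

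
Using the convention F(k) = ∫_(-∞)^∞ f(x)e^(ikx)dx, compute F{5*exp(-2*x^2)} 5*sqrt(2)*sqrt(pi)*exp(-k^2/8)/2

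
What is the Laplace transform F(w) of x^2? 2/w^3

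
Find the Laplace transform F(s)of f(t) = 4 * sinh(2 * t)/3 8/(3 * (s^2 - 4))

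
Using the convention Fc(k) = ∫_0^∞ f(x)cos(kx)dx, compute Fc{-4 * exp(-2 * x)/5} -8/(5 * k^2 + 20)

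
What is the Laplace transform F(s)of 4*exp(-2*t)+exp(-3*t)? 4/(s+2)+1/(s+3)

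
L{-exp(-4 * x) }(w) -1/(w + 4) 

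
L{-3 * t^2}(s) -6/s^3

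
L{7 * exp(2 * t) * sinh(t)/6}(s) 7/(6 * ((s - 2)^2 - 1))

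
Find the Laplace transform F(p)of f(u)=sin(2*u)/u atan(2/p)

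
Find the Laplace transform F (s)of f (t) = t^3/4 3/ (2*s^4)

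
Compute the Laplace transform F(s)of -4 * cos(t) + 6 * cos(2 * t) 6 * s/(s^2 + 4)-4 * s/(s^2 + 1)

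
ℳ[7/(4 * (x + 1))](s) 7 * pi * csc(pi * s)/4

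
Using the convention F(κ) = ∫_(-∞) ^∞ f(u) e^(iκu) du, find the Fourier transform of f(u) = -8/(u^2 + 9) -8*pi*exp(-3*Abs(κ) ) /3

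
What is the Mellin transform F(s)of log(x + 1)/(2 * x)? -pi * csc(pi * s)/(2 * s - 2)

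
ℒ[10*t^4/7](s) 240/(7*s^5)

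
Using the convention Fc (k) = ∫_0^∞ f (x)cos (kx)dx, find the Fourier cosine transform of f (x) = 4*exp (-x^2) 2*sqrt (pi)*exp (-k^2/4)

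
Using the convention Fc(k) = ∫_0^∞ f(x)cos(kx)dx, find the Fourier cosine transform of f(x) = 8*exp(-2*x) 16/(k^2 + 4)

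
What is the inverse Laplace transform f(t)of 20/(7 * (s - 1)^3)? 10 * t^2 * exp(t)/7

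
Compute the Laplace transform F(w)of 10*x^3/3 20/w^4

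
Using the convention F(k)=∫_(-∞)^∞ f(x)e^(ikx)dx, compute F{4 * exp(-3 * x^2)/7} 4 * sqrt(3) * sqrt(pi) * exp(-k^2/12)/21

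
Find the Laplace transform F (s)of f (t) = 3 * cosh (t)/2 3 * s/ (2 * (s^2 - 1))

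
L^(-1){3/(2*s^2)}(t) 3*t/2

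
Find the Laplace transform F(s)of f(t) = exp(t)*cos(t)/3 (s - 1)/(3*((s - 1)^2 + 1))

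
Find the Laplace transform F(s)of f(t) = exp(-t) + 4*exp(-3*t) 4/(s + 3) + 1/(s + 1)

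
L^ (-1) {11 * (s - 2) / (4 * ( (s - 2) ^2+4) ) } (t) 11 * exp (2 * t) * cos (2 * t) /4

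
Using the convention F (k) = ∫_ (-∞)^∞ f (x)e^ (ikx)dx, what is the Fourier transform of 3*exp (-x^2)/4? 3*sqrt (pi)*exp (-k^2/4)/4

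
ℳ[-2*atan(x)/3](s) pi*sec(pi*s/2)/(3*s)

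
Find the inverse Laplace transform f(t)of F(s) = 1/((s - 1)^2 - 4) exp(t)*sinh(2*t)/2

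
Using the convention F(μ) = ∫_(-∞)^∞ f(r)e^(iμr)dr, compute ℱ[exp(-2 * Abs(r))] 4/(μ^2 + 4)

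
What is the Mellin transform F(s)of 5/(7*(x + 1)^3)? 5*pi*(s - 2)*(s - 1)/(14*sin(pi*s))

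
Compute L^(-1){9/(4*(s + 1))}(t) 9*exp(-t)/4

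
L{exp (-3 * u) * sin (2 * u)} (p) 2/ ( (p + 3)^2 + 4)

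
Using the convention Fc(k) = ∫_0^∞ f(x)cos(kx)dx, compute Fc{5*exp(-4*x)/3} 20/(3*(k^2 + 16))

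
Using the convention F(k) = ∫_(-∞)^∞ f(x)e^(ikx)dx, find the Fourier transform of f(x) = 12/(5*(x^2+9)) 4*pi*exp(-3*Abs(k))/5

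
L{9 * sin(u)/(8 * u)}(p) 9 * atan(1/p)/8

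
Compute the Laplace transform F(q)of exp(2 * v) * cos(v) (q - 2)/((q - 2)^2 + 1)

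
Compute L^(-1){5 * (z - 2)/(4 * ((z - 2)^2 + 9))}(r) 5 * exp(2 * r) * cos(3 * r)/4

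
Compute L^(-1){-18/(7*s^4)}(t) -3*t^3/7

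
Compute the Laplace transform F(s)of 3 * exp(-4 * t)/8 3/(8 * (s + 4))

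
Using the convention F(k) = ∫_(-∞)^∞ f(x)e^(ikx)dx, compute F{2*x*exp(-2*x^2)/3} sqrt(2)*I*sqrt(pi)*k*exp(-k^2/8)/12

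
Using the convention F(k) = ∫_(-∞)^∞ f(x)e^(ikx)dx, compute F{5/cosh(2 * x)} 5 * pi/(2 * cosh(pi * k/4))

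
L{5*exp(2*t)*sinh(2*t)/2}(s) 5/(s*(s - 4))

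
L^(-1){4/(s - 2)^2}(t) 4*t*exp(2*t)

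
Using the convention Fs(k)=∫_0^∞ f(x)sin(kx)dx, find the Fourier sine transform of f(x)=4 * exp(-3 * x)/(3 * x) 4 * atan(k/3)/3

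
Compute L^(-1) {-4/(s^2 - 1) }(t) -4*sinh(t) 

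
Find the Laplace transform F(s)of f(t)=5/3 5/(3*s)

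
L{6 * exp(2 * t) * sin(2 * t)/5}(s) 12/(5 * ((s - 2)^2 + 4))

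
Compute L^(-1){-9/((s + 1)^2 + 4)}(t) -9*exp(-t)*sin(2*t)/2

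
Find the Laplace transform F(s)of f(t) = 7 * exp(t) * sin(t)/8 7/(8 * ((s - 1)^2 + 1))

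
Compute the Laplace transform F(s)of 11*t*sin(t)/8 11*s/(4*(s^2 + 1)^2)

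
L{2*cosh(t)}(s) 2*s/(s^2 - 1)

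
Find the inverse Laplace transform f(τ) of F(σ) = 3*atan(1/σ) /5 3*sin(τ) /(5*τ) 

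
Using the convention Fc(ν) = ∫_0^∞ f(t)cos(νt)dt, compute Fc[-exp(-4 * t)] -4/(ν^2 + 16)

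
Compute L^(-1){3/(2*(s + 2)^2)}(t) 3*t*exp(-2*t)/2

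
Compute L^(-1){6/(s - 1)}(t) 6 * exp(t)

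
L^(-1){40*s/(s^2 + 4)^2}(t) 10*t*sin(2*t)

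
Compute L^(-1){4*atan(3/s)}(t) 4*sin(3*t)/t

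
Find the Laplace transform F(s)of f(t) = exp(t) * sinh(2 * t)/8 1/(4 * ((s - 1)^2 - 4))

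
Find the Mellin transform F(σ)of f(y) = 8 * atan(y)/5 -4 * pi * sec(pi * σ/2)/(5 * σ)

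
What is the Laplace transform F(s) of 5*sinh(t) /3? 5/(3*(s^2 - 1) ) 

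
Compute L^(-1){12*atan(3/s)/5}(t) 12*sin(3*t)/(5*t)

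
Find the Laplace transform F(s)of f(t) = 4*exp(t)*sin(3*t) 12/((s - 1)^2 + 9)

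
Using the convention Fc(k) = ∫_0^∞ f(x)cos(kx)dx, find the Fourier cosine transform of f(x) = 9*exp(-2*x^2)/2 9*sqrt(2)*sqrt(pi)*exp(-k^2/8)/8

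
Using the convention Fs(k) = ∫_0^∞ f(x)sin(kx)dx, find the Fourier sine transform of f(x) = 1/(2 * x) pi/4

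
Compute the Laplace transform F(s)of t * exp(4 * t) (s - 4)^(-2)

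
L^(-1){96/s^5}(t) 4*t^4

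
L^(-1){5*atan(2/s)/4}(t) 5*sin(2*t)/(4*t)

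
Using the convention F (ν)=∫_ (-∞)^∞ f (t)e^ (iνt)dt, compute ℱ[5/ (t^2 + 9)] 5 * pi * exp (-3 * Abs (ν))/3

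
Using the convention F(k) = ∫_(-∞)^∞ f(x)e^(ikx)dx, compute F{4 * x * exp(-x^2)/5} 2 * I * sqrt(pi) * k * exp(-k^2/4)/5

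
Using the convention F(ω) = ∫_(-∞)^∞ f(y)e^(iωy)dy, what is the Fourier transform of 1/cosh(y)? pi/cosh(pi * ω/2)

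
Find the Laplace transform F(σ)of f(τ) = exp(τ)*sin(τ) 1/((σ - 1)^2 + 1)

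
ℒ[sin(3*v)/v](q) atan(3/q)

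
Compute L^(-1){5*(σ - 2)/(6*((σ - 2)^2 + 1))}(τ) 5*exp(2*τ)*cos(τ)/6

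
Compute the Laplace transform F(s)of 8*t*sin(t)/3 16*s/(3*(s^2 + 1)^2)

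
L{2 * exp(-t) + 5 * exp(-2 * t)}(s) 5/(s + 2) + 2/(s + 1)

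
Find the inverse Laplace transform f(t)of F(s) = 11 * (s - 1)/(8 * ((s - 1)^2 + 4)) 11 * exp(t) * cos(2 * t)/8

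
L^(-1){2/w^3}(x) x^2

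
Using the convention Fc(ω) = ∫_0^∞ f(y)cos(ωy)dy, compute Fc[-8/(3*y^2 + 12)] -2*pi*exp(-2*ω)/3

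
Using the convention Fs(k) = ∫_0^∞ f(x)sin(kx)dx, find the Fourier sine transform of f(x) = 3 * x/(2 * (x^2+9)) 3 * pi * exp(-3 * k)/4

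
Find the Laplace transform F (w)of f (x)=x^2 2/w^3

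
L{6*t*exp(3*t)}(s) 6/(s - 3)^2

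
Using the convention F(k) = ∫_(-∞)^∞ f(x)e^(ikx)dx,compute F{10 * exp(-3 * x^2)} 10 * sqrt(3) * sqrt(pi) * exp(-k^2/12)/3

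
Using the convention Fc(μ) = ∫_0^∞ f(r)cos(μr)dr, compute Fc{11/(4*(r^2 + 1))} 11*pi*exp(-μ)/8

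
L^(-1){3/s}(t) 3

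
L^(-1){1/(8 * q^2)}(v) v/8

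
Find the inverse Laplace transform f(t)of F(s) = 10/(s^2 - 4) 5*sinh(2*t)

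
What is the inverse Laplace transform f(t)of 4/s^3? 2*t^2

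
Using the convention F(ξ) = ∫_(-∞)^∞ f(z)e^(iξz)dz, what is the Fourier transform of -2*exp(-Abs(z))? -4/(ξ^2 + 1)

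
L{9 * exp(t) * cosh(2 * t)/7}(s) 9 * (s - 1)/(7 * ((s - 1)^2 - 4))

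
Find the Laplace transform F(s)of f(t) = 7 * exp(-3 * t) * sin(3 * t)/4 21/(4 * ((s+3)^2+9))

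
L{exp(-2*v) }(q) 1/(q + 2) 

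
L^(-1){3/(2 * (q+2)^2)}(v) 3 * v * exp(-2 * v)/2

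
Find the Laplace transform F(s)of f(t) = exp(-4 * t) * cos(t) (s + 4)/((s + 4)^2 + 1)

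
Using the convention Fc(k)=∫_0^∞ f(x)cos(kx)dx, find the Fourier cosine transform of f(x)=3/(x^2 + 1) 3*pi*exp(-k)/2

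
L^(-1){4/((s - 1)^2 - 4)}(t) 2 * exp(t) * sinh(2 * t)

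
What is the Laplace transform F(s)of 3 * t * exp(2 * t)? 3/(s - 2)^2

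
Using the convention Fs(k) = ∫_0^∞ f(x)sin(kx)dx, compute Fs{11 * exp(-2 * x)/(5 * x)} 11 * atan(k/2)/5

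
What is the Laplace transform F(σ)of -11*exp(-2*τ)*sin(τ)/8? -11/(8*(σ + 2)^2 + 8)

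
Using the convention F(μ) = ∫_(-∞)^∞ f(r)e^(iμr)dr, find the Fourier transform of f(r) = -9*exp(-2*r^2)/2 -9*sqrt(2)*sqrt(pi)*exp(-μ^2/8)/4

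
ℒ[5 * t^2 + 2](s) 10/s^3 + 2/s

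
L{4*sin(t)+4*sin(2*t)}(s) 4/(s^2+1)+8/(s^2+4)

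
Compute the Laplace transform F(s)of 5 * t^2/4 5/(2 * s^3)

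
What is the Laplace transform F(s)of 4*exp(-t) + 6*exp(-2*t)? 6/(s + 2) + 4/(s + 1)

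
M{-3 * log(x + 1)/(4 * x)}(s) 3 * pi * csc(pi * s)/(4 * (s - 1))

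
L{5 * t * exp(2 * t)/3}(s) 5/(3 * (s - 2)^2)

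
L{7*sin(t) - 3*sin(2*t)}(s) 7/(s^2 + 1) - 6/(s^2 + 4)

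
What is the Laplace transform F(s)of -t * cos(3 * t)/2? (9 - s^2)/(2 * (s^2 + 9)^2)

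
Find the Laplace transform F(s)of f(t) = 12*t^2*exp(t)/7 24/(7*(s - 1)^3)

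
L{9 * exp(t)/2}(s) 9/(2 * (s - 1))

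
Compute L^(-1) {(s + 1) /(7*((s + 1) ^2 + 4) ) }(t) exp(-t)*cos(2*t) /7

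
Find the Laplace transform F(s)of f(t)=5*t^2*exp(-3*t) 10/(s+3)^3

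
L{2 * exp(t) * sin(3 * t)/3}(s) 2/((s - 1)^2 + 9)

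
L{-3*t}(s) -3/s^2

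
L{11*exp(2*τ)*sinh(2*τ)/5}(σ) 22/(5*σ*(σ - 4))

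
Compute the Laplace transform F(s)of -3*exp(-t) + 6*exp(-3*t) 6/(s + 3) - 3/(s + 1)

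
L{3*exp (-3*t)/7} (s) 3/ (7*(s + 3))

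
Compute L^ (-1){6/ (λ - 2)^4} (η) η^3 * exp (2 * η)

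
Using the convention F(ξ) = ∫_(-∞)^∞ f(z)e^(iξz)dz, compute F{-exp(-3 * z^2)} -sqrt(3) * sqrt(pi) * exp(-ξ^2/12)/3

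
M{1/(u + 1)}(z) pi * csc(pi * z)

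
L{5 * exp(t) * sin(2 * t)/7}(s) 10/(7 * ((s - 1)^2+4))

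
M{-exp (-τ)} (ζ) -gamma (ζ)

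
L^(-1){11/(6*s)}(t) 11/6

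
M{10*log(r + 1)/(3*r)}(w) -10*pi*csc(pi*w)/(3*w - 3)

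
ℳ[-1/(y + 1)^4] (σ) pi * (σ - 3) * (σ - 2) * (σ - 1)/(6 * sin(pi * σ))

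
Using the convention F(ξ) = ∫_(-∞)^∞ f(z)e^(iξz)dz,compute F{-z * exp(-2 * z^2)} -sqrt(2) * I * sqrt(pi) * ξ * exp(-ξ^2/8)/8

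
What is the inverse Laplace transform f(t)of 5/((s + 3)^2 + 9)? 5*exp(-3*t)*sin(3*t)/3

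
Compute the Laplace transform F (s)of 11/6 11/ (6*s)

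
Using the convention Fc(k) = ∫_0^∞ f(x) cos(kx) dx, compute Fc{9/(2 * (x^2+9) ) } 3 * pi * exp(-3 * k) /4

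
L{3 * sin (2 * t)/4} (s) 3/ (2 * (s^2 + 4))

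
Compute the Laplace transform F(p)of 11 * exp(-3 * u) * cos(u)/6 11 * (p + 3)/(6 * ((p + 3)^2 + 1))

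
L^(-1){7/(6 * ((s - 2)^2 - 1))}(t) 7 * exp(2 * t) * sinh(t)/6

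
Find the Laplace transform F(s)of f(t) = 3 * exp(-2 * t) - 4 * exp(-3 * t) 3/(s + 2) - 4/(s + 3)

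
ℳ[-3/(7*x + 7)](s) -3*pi*csc(pi*s)/7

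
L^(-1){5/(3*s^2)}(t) 5*t/3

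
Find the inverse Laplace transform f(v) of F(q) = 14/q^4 7*v^3/3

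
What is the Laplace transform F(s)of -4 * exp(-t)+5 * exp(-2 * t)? 5/(s+2) - 4/(s+1)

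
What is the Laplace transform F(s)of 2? 2/s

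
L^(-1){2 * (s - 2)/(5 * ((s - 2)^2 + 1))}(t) 2 * exp(2 * t) * cos(t)/5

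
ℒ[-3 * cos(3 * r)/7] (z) -3 * z/(7 * z^2+63)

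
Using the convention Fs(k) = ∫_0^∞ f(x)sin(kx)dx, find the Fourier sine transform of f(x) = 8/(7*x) 4*pi/7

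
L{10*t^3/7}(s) 60/(7*s^4)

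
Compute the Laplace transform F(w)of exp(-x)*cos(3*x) (w+1)/((w+1)^2+9)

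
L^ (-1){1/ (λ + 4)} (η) exp (-4*η)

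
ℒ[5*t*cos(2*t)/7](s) 5*(s^2 - 4)/(7*(s^2 + 4)^2)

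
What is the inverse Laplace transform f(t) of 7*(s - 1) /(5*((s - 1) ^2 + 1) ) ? 7*exp(t)*cos(t) /5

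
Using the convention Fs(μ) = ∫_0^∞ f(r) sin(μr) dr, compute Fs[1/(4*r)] pi/8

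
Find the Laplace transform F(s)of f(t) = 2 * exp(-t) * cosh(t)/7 2 * (s + 1)/(7 * s * (s + 2))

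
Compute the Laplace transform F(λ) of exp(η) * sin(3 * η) 3/((λ - 1) ^2+9) 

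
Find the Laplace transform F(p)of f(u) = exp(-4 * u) 1/(p + 4)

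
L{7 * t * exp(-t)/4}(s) 7/(4 * (s + 1)^2)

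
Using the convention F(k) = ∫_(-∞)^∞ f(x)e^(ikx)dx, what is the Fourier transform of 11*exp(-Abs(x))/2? 11/(k^2 + 1)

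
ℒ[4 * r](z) 4/z^2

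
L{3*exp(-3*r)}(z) 3/(z + 3)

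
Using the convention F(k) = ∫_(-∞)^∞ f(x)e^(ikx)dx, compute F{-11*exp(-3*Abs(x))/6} -11/(k^2 + 9)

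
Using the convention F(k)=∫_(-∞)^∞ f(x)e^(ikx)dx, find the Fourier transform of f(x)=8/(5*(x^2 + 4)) 4*pi*exp(-2*Abs(k))/5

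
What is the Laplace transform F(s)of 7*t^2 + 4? 14/s^3 + 4/s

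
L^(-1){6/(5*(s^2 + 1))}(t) 6*sin(t)/5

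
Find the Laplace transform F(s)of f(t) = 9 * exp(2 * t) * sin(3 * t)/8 27/(8 * ((s - 2)^2+9))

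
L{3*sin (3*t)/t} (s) 3*atan (3/s)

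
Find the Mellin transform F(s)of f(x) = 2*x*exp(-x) 2*gamma(s + 1)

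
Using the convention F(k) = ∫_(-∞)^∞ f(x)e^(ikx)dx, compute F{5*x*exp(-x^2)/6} 5*I*sqrt(pi)*k*exp(-k^2/4)/12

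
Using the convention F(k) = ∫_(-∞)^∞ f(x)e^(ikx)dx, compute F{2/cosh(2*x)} pi/cosh(pi*k/4)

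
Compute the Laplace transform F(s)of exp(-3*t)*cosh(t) (s + 3)/((s + 3)^2 - 1)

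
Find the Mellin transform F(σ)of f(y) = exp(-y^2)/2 gamma(σ/2)/4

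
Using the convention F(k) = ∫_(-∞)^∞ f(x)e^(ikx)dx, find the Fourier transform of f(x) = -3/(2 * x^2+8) -3 * pi * exp(-2 * Abs(k))/4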